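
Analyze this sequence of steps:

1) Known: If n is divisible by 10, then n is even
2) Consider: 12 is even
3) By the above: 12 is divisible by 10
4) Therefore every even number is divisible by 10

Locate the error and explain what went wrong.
Step 3: By the above: 12 is divisible by 10

Step 3 commits the fallacy of affirming the consequent. The known fact 'divisible by 10 → even' does NOT imply 'even → divisible by 10'. That would be the converse, which is false. For example, 12 is even but 12 ÷ 10 = 1.20, which is not an integer.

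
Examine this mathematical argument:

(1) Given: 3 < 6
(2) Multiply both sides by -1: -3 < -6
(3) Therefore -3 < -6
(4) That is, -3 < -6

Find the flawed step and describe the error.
Step 2: Multiply both sides by -1: -3 < -6

Step 2 multiplies both sides by -1 but fails to reverse the inequality sign. When multiplying (or dividing) an inequality by a negative number, the direction must be reversed. Since 3 < 6, we should get -3 > -6, i.e., -3 > -6.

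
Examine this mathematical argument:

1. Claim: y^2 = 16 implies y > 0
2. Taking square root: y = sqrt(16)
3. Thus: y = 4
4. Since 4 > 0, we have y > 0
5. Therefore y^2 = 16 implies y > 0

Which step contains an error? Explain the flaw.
Step 2: Taking square root: y = sqrt(16)

Step 2 takes the square root and assumes the positive root only. The equation y^2 = 16 actually has two solutions: y = 4 and y = -4. The proof silently assumes y > 0 without justification, then uses this assumption to conclude y > 0, which is circular. The counterexample y = -4 shows the claim is false.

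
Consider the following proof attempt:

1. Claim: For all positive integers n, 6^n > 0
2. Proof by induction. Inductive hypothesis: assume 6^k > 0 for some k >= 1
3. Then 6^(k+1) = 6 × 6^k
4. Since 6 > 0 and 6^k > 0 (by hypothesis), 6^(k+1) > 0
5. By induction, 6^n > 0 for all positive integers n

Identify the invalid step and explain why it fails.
Step 5: By induction, 6^n > 0 for all positive integers n

Step 5 concludes the proof by induction, but no base case was ever established. A valid induction proof requires: (1) a base case proving 6^1 > 0, and (2) an inductive step showing IF 6^k > 0 THEN 6^(k+1) > 0. Steps 2-4 correctly establish the inductive step, but without the base case the conclusion in step 5 does not follow.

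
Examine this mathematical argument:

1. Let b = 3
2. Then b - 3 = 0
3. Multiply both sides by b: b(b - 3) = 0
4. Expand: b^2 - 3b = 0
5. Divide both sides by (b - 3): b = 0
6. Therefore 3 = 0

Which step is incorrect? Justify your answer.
Step 5: Divide both sides by (b - 3): b = 0

Step 5 divides both sides by (b - 3). However, since b = 3, we have (b - 3) = 0. Division by zero is undefined, making this step invalid.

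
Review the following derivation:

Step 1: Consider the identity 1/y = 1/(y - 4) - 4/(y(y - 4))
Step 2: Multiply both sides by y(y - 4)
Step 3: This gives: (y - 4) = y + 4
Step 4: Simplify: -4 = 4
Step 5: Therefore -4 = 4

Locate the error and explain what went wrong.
Step 3: This gives: (y - 4) = y + 4

Step 3 makes a sign error when clearing denominators. Multiplying -4/(y(y - 4)) by y(y - 4) gives -4, not +4. The correct result is (y - 4) = y - 4, which is trivially true, not (y - 4) = y + 4. (Step 1 is a valid identity: 1/(y - 4) - 4/(y(y - 4)) = (y - 4)/(y(y - 4)) = 1/y.)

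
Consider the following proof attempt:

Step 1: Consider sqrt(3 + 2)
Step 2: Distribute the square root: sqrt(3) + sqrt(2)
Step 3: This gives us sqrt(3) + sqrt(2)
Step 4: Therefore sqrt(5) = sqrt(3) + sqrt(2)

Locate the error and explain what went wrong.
Step 2: Distribute the square root: sqrt(3) + sqrt(2)

Step 2 incorrectly 'distributes' the square root over addition. The square root function does not distribute: sqrt(a + b) ≠ sqrt(a) + sqrt(b). In fact, sqrt(3 + 2) = sqrt(5) ≈ 2.2361, while sqrt(3) + sqrt(2) ≈ 3.1463.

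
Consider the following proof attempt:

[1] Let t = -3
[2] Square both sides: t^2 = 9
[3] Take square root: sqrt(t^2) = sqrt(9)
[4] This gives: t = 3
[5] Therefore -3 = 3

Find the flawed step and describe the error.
Step 4: This gives: t = 3

Step 4 incorrectly states that sqrt(t^2) = t. The correct identity is sqrt(t^2) = |t|. Since t = -3 < 0, we have sqrt(t^2) = |-3| = 3, not t = -3.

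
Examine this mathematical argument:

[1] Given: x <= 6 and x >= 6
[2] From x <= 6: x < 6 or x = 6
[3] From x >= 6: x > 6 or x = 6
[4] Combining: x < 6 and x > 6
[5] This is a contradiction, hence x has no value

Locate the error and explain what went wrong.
Step 4: Combining: x < 6 and x > 6

Step 4 incorrectly combines the conditions. From x <= 6 and x >= 6, the intersection is x = 6. The error treats the 'or' cases as 'and' requirements. The correct conclusion is that x = 6 is the unique solution, not that no solution exists.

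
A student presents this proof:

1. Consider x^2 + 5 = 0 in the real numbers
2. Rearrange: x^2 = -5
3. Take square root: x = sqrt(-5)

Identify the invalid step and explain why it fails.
Step 3: Take square root: x = sqrt(-5)

Step 3 takes the square root of -5, which is negative. In the real number system, the square root of a negative number is undefined. The equation x^2 + 5 = 0 has no real solutions. Square roots of negative numbers only exist in the complex numbers.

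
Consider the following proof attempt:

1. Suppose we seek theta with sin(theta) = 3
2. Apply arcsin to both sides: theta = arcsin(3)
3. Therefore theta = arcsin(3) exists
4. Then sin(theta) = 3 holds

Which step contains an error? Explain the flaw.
Step 2: Apply arcsin to both sides: theta = arcsin(3)

Step 2 applies arcsin to 3. However, arcsin(x) is only defined for x in [-1, 1] because sin(theta) can only produce values in that range. Since |3| > 1, arcsin(3) is undefined. There is no angle whose sine equals 3.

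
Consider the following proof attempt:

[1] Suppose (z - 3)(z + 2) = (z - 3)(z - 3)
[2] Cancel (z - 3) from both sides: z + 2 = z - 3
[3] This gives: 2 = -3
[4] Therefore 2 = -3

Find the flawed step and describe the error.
Step 2: Cancel (z - 3) from both sides: z + 2 = z - 3

Step 2 cancels (z - 3) from both sides. This is only valid if (z - 3) ≠ 0, i.e., z ≠ 3. When z = 3, both sides equal zero regardless of the other factors. The correct approach requires considering z = 3 as a separate case.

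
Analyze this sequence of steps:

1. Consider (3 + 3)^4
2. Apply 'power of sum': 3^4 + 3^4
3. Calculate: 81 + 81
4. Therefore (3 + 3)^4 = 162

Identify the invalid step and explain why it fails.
Step 2: Apply 'power of sum': 3^4 + 3^4

Step 2 incorrectly applies a non-existent rule '(a+b)^n = a^n + b^n'. This is false in general. The correct expansion uses the binomial theorem. The actual value is (3 + 3)^4 = 6^4 = 1296, not 162.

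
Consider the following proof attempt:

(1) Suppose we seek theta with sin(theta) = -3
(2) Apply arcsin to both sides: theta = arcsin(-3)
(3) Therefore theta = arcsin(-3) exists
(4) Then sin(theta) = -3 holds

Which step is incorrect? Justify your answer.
Step 2: Apply arcsin to both sides: theta = arcsin(-3)

Step 2 applies arcsin to -3. However, arcsin(x) is only defined for x in [-1, 1] because sin(theta) can only produce values in that range. Since |-3| > 1, arcsin(-3) is undefined. There is no angle whose sine equals -3.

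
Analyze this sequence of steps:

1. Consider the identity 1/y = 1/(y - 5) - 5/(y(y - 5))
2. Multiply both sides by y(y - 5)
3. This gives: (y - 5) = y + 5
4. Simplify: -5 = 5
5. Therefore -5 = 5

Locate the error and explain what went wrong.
Step 3: This gives: (y - 5) = y + 5

Step 3 makes a sign error when clearing denominators. Multiplying -5/(y(y - 5)) by y(y - 5) gives -5, not +5. The correct result is (y - 5) = y - 5, which is trivially true, not (y - 5) = y + 5. (Step 1 is a valid identity: 1/(y - 5) - 5/(y(y - 5)) = (y - 5)/(y(y - 5)) = 1/y.)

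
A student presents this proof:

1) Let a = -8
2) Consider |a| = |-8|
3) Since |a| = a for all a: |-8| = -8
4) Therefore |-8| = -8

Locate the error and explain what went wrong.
Step 3: Since |a| = a for all a: |-8| = -8

Step 3 incorrectly states that |a| = a for all a. The correct definition is |a| = a when a >= 0, and |a| = -a when a < 0. Since -8 < 0, we have |-8| = -(-8) = 8, not -8.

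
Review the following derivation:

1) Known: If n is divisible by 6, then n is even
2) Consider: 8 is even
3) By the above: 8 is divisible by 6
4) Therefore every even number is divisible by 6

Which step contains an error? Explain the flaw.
Step 3: By the above: 8 is divisible by 6

Step 3 commits the fallacy of affirming the consequent. The known fact 'divisible by 6 → even' does NOT imply 'even → divisible by 6'. That would be the converse, which is false. For example, 8 is even but 8 ÷ 6 = 1.33, which is not an integer.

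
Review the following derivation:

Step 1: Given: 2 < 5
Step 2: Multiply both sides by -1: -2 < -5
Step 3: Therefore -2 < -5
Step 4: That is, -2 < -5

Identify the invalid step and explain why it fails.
Step 2: Multiply both sides by -1: -2 < -5

Step 2 multiplies both sides by -1 but fails to reverse the inequality sign. When multiplying (or dividing) an inequality by a negative number, the direction must be reversed. Since 2 < 5, we should get -2 > -5, i.e., -2 > -5.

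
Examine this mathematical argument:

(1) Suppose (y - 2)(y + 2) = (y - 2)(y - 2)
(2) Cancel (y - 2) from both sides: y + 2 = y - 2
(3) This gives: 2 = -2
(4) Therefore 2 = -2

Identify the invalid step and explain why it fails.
Step 2: Cancel (y - 2) from both sides: y + 2 = y - 2

Step 2 cancels (y - 2) from both sides. This is only valid if (y - 2) ≠ 0, i.e., y ≠ 2. When y = 2, both sides equal zero regardless of the other factors. The correct approach requires considering y = 2 as a separate case.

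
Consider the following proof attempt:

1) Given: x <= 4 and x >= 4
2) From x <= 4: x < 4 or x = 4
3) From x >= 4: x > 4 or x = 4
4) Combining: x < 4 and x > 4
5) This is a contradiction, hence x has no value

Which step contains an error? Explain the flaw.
Step 4: Combining: x < 4 and x > 4

Step 4 incorrectly combines the conditions. From x <= 4 and x >= 4, the intersection is x = 4. The error treats the 'or' cases as 'and' requirements. The correct conclusion is that x = 4 is the unique solution, not that no solution exists.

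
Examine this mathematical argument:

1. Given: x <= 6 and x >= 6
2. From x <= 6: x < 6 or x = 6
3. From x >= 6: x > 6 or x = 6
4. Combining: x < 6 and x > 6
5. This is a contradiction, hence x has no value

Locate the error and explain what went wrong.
Step 4: Combining: x < 6 and x > 6

Step 4 incorrectly combines the conditions. From x <= 6 and x >= 6, the intersection is x = 6. The error treats the 'or' cases as 'and' requirements. The correct conclusion is that x = 6 is the unique solution, not that no solution exists.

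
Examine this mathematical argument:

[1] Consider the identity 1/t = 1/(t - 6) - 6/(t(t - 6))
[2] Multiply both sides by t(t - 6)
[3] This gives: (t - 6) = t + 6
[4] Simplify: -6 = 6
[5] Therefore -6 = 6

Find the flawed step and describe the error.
Step 3: This gives: (t - 6) = t + 6

Step 3 makes a sign error when clearing denominators. Multiplying -6/(t(t - 6)) by t(t - 6) gives -6, not +6. The correct result is (t - 6) = t - 6, which is trivially true, not (t - 6) = t + 6. (Step 1 is a valid identity: 1/(t - 6) - 6/(t(t - 6)) = (t - 6)/(t(t - 6)) = 1/t.)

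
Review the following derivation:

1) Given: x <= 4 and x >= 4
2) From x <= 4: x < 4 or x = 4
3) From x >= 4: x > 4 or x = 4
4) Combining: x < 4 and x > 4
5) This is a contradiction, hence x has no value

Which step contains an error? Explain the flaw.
Step 4: Combining: x < 4 and x > 4

Step 4 incorrectly combines the conditions. From x <= 4 and x >= 4, the intersection is x = 4. The error treats the 'or' cases as 'and' requirements. The correct conclusion is that x = 4 is the unique solution, not that no solution exists.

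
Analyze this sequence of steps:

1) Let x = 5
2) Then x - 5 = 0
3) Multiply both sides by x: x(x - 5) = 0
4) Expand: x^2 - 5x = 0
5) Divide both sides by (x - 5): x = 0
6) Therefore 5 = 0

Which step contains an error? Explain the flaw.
Step 5: Divide both sides by (x - 5): x = 0

Step 5 divides both sides by (x - 5). However, since x = 5, we have (x - 5) = 0. Division by zero is undefined, making this step invalid.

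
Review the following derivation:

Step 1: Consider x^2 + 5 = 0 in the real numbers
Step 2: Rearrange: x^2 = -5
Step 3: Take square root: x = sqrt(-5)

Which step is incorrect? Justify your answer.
Step 3: Take square root: x = sqrt(-5)

Step 3 takes the square root of -5, which is negative. In the real number system, the square root of a negative number is undefined. The equation x^2 + 5 = 0 has no real solutions. Square roots of negative numbers only exist in the complex numbers.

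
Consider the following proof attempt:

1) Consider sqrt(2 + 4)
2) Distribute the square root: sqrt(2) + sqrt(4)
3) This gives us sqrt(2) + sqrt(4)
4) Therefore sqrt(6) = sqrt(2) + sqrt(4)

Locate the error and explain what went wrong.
Step 2: Distribute the square root: sqrt(2) + sqrt(4)

Step 2 incorrectly 'distributes' the square root over addition. The square root function does not distribute: sqrt(a + b) ≠ sqrt(a) + sqrt(b). In fact, sqrt(2 + 4) = sqrt(6) ≈ 2.4495, while sqrt(2) + sqrt(4) ≈ 3.4142.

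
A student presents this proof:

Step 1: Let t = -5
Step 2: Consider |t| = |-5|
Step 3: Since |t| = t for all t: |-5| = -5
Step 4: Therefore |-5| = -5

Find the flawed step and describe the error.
Step 3: Since |t| = t for all t: |-5| = -5

Step 3 incorrectly states that |t| = t for all t. The correct definition is |t| = t when t >= 0, and |t| = -t when t < 0. Since -5 < 0, we have |-5| = -(-5) = 5, not -5.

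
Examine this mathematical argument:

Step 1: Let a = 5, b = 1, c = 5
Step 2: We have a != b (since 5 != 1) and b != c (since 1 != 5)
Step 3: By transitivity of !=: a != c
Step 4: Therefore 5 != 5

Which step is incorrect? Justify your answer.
Step 3: By transitivity of !=: a != c

Step 3 incorrectly applies transitivity to the '!=' relation. Transitivity states: if a R b and b R c, then a R c. However, '!=' is not transitive. Counterexample: 5 != 1 and 1 != 5, but 5 = 5 (both equal 5). Transitivity holds for relations like <, <=, =, but not for !=.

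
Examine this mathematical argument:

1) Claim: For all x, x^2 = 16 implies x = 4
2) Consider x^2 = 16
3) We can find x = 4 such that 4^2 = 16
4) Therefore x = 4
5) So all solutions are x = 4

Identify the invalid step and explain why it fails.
Step 4: Therefore x = 4

Step 4 incorrectly concludes that x = 4 is the only solution. The proof shows that x = 4 is A solution (existence), but does not show it is the ONLY solution (uniqueness). In fact, x = -4 is also a solution since (-4)^2 = 16. Finding one solution doesn't prove there are no others.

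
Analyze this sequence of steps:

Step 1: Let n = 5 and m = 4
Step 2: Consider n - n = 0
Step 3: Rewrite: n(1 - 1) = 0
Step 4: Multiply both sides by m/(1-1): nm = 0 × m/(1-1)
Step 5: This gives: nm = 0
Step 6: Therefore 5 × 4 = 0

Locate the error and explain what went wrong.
Step 4: Multiply both sides by m/(1-1): nm = 0 × m/(1-1)

Step 4 multiplies both sides by m/(1-1). However, 1-1 = 0, so this is multiplication by m/0, which is undefined. We cannot multiply by an undefined expression.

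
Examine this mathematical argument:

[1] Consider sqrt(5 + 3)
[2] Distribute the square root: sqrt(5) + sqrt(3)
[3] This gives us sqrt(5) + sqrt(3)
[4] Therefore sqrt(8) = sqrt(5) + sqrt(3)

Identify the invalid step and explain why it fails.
Step 2: Distribute the square root: sqrt(5) + sqrt(3)

Step 2 incorrectly 'distributes' the square root over addition. The square root function does not distribute: sqrt(a + b) ≠ sqrt(a) + sqrt(b). In fact, sqrt(5 + 3) = sqrt(8) ≈ 2.8284, while sqrt(5) + sqrt(3) ≈ 3.9681.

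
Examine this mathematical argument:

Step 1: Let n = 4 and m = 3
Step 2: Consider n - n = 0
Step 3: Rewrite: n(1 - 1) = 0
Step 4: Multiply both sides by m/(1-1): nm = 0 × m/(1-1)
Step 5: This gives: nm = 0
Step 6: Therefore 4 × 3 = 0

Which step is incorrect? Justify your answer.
Step 4: Multiply both sides by m/(1-1): nm = 0 × m/(1-1)

Step 4 multiplies both sides by m/(1-1). However, 1-1 = 0, so this is multiplication by m/0, which is undefined. We cannot multiply by an undefined expression.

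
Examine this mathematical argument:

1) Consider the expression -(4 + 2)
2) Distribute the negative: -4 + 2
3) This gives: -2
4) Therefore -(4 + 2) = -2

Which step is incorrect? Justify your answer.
Step 2: Distribute the negative: -4 + 2

Step 2 incorrectly distributes the negative sign. The correct distribution is -(4 + 2) = -4 - 2 = -6. The negative must be applied to both terms, not just the first. The error treats -(4 + 2) as -4 + 2, which equals -2 instead of -6.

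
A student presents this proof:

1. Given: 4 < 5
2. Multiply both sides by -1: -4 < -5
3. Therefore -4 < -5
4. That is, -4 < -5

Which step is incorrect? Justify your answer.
Step 2: Multiply both sides by -1: -4 < -5

Step 2 multiplies both sides by -1 but fails to reverse the inequality sign. When multiplying (or dividing) an inequality by a negative number, the direction must be reversed. Since 4 < 5, we should get -4 > -5, i.e., -4 > -5.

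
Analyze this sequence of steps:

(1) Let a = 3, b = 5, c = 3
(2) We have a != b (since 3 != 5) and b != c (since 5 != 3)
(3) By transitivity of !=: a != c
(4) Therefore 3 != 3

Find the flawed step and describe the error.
Step 3: By transitivity of !=: a != c

Step 3 incorrectly applies transitivity to the '!=' relation. Transitivity states: if a R b and b R c, then a R c. However, '!=' is not transitive. Counterexample: 3 != 5 and 5 != 3, but 3 = 3 (both equal 3). Transitivity holds for relations like <, <=, =, but not for !=.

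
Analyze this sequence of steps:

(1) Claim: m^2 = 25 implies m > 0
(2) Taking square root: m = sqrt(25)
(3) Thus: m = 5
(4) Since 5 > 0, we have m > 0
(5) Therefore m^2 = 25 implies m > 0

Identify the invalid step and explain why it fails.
Step 2: Taking square root: m = sqrt(25)

Step 2 takes the square root and assumes the positive root only. The equation m^2 = 25 actually has two solutions: m = 5 and m = -5. The proof silently assumes m > 0 without justification, then uses this assumption to conclude m > 0, which is circular. The counterexample m = -5 shows the claim is false.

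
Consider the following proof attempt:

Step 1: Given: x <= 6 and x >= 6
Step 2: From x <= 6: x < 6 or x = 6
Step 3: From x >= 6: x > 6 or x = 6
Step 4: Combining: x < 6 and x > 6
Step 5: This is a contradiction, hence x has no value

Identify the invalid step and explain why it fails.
Step 4: Combining: x < 6 and x > 6

Step 4 incorrectly combines the conditions. From x <= 6 and x >= 6, the intersection is x = 6. The error treats the 'or' cases as 'and' requirements. The correct conclusion is that x = 6 is the unique solution, not that no solution exists.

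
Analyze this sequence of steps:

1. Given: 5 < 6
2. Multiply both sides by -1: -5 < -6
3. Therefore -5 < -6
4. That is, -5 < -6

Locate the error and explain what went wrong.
Step 2: Multiply both sides by -1: -5 < -6

Step 2 multiplies both sides by -1 but fails to reverse the inequality sign. When multiplying (or dividing) an inequality by a negative number, the direction must be reversed. Since 5 < 6, we should get -5 > -6, i.e., -5 > -6.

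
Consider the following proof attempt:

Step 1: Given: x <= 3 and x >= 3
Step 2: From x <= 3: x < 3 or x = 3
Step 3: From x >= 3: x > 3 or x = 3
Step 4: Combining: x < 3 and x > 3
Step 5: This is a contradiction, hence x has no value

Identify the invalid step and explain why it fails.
Step 4: Combining: x < 3 and x > 3

Step 4 incorrectly combines the conditions. From x <= 3 and x >= 3, the intersection is x = 3. The error treats the 'or' cases as 'and' requirements. The correct conclusion is that x = 3 is the unique solution, not that no solution exists.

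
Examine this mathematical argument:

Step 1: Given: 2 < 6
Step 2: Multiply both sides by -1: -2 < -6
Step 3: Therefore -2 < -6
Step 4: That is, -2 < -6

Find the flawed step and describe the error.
Step 2: Multiply both sides by -1: -2 < -6

Step 2 multiplies both sides by -1 but fails to reverse the inequality sign. When multiplying (or dividing) an inequality by a negative number, the direction must be reversed. Since 2 < 6, we should get -2 > -6, i.e., -2 > -6.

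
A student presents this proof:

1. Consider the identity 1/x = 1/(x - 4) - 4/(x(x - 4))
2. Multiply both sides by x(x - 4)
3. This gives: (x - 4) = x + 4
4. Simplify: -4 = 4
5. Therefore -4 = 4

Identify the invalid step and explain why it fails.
Step 3: This gives: (x - 4) = x + 4

Step 3 makes a sign error when clearing denominators. Multiplying -4/(x(x - 4)) by x(x - 4) gives -4, not +4. The correct result is (x - 4) = x - 4, which is trivially true, not (x - 4) = x + 4. (Step 1 is a valid identity: 1/(x - 4) - 4/(x(x - 4)) = (x - 4)/(x(x - 4)) = 1/x.)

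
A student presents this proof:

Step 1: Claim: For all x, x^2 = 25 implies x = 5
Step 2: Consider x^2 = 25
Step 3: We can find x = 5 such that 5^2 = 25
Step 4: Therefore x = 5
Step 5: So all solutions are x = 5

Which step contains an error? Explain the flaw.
Step 4: Therefore x = 5

Step 4 incorrectly concludes that x = 5 is the only solution. The proof shows that x = 5 is A solution (existence), but does not show it is the ONLY solution (uniqueness). In fact, x = -5 is also a solution since (-5)^2 = 25. Finding one solution doesn't prove there are no others.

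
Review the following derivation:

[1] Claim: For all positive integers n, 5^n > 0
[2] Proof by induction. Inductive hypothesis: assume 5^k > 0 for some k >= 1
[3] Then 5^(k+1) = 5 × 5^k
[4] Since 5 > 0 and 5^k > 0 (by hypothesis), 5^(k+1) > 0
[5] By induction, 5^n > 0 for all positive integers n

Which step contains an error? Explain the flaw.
Step 5: By induction, 5^n > 0 for all positive integers n

Step 5 concludes the proof by induction, but no base case was ever established. A valid induction proof requires: (1) a base case proving 5^1 > 0, and (2) an inductive step showing IF 5^k > 0 THEN 5^(k+1) > 0. Steps 2-4 correctly establish the inductive step, but without the base case the conclusion in step 5 does not follow.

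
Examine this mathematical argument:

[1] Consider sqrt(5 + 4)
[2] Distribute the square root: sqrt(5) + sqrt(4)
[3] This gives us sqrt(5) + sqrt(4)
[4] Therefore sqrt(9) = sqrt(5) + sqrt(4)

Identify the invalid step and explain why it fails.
Step 2: Distribute the square root: sqrt(5) + sqrt(4)

Step 2 incorrectly 'distributes' the square root over addition. The square root function does not distribute: sqrt(a + b) ≠ sqrt(a) + sqrt(b). In fact, sqrt(5 + 4) = sqrt(9) ≈ 3.0000, while sqrt(5) + sqrt(4) ≈ 4.2361.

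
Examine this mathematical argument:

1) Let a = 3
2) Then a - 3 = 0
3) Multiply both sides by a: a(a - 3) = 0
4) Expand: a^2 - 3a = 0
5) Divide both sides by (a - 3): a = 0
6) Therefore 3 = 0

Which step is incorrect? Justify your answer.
Step 5: Divide both sides by (a - 3): a = 0

Step 5 divides both sides by (a - 3). However, since a = 3, we have (a - 3) = 0. Division by zero is undefined, making this step invalid.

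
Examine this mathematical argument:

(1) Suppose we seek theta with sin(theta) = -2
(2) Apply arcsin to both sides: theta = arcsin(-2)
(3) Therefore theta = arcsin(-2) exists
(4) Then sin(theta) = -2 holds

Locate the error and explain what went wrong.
Step 2: Apply arcsin to both sides: theta = arcsin(-2)

Step 2 applies arcsin to -2. However, arcsin(x) is only defined for x in [-1, 1] because sin(theta) can only produce values in that range. Since |-2| > 1, arcsin(-2) is undefined. There is no angle whose sine equals -2.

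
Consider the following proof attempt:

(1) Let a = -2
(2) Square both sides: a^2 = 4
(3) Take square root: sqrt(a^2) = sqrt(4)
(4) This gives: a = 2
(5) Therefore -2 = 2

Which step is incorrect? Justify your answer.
Step 4: This gives: a = 2

Step 4 incorrectly states that sqrt(a^2) = a. The correct identity is sqrt(a^2) = |a|. Since a = -2 < 0, we have sqrt(a^2) = |-2| = 2, not a = -2.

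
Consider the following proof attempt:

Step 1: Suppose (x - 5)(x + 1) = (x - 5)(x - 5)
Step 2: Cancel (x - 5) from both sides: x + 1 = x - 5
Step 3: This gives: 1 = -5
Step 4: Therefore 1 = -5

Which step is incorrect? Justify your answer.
Step 2: Cancel (x - 5) from both sides: x + 1 = x - 5

Step 2 cancels (x - 5) from both sides. This is only valid if (x - 5) ≠ 0, i.e., x ≠ 5. When x = 5, both sides equal zero regardless of the other factors. The correct approach requires considering x = 5 as a separate case.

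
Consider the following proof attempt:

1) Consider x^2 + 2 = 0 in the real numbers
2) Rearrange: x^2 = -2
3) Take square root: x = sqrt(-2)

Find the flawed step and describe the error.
Step 3: Take square root: x = sqrt(-2)

Step 3 takes the square root of -2, which is negative. In the real number system, the square root of a negative number is undefined. The equation x^2 + 2 = 0 has no real solutions. Square roots of negative numbers only exist in the complex numbers.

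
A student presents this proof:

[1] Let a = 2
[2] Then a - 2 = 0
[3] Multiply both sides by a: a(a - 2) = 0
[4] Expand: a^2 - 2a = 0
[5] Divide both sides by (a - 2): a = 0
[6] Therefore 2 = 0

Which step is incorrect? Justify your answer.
Step 5: Divide both sides by (a - 2): a = 0

Step 5 divides both sides by (a - 2). However, since a = 2, we have (a - 2) = 0. Division by zero is undefined, making this step invalid.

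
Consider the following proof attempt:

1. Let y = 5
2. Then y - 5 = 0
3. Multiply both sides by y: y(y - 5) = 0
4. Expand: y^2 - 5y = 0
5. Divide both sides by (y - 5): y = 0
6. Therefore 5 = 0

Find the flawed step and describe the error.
Step 5: Divide both sides by (y - 5): y = 0

Step 5 divides both sides by (y - 5). However, since y = 5, we have (y - 5) = 0. Division by zero is undefined, making this step invalid.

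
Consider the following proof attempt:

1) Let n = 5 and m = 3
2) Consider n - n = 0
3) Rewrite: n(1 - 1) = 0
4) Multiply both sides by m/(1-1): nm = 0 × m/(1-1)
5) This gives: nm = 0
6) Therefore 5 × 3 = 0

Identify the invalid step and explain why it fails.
Step 4: Multiply both sides by m/(1-1): nm = 0 × m/(1-1)

Step 4 multiplies both sides by m/(1-1). However, 1-1 = 0, so this is multiplication by m/0, which is undefined. We cannot multiply by an undefined expression.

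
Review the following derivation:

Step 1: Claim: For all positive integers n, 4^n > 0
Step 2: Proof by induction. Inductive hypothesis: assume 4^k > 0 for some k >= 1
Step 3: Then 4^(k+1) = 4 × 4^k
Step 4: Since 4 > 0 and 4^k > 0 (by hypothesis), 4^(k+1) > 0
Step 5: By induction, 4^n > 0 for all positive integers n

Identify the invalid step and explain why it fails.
Step 5: By induction, 4^n > 0 for all positive integers n

Step 5 concludes the proof by induction, but no base case was ever established. A valid induction proof requires: (1) a base case proving 4^1 > 0, and (2) an inductive step showing IF 4^k > 0 THEN 4^(k+1) > 0. Steps 2-4 correctly establish the inductive step, but without the base case the conclusion in step 5 does not follow.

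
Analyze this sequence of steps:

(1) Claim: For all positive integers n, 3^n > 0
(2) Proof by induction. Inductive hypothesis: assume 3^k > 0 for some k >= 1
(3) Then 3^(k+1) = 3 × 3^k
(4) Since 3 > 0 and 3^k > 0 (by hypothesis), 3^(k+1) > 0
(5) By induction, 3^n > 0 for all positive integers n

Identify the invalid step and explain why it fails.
Step 5: By induction, 3^n > 0 for all positive integers n

Step 5 concludes the proof by induction, but no base case was ever established. A valid induction proof requires: (1) a base case proving 3^1 > 0, and (2) an inductive step showing IF 3^k > 0 THEN 3^(k+1) > 0. Steps 2-4 correctly establish the inductive step, but without the base case the conclusion in step 5 does not follow.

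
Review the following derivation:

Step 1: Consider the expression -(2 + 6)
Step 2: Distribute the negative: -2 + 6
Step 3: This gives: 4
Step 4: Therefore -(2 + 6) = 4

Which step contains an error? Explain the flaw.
Step 2: Distribute the negative: -2 + 6

Step 2 incorrectly distributes the negative sign. The correct distribution is -(2 + 6) = -2 - 6 = -8. The negative must be applied to both terms, not just the first. The error treats -(2 + 6) as -2 + 6, which equals 4 instead of -8.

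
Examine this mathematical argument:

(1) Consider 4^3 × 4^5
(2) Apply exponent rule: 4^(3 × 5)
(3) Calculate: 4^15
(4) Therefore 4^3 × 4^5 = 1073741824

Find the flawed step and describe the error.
Step 2: Apply exponent rule: 4^(3 × 5)

Step 2 incorrectly states that a^b × a^c = a^(b×c). The correct rule is a^b × a^c = a^(b+c). The actual value is 4^3 × 4^5 = 4^8 = 65536, not 4^15 = 1073741824.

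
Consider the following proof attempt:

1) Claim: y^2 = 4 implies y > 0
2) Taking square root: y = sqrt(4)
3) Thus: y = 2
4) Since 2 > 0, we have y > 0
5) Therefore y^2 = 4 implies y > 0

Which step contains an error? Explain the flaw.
Step 2: Taking square root: y = sqrt(4)

Step 2 takes the square root and assumes the positive root only. The equation y^2 = 4 actually has two solutions: y = 2 and y = -2. The proof silently assumes y > 0 without justification, then uses this assumption to conclude y > 0, which is circular. The counterexample y = -2 shows the claim is false.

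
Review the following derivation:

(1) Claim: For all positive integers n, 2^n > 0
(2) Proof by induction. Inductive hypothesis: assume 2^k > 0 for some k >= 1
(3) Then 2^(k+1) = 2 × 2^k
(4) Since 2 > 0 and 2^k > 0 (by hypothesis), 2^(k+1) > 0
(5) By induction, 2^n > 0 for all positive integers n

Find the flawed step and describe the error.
Step 5: By induction, 2^n > 0 for all positive integers n

Step 5 concludes the proof by induction, but no base case was ever established. A valid induction proof requires: (1) a base case proving 2^1 > 0, and (2) an inductive step showing IF 2^k > 0 THEN 2^(k+1) > 0. Steps 2-4 correctly establish the inductive step, but without the base case the conclusion in step 5 does not follow.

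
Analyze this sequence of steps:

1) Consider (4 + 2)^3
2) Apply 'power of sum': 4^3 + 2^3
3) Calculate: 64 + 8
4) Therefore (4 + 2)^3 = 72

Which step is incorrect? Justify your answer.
Step 2: Apply 'power of sum': 4^3 + 2^3

Step 2 incorrectly applies a non-existent rule '(a+b)^n = a^n + b^n'. This is false in general. The correct expansion uses the binomial theorem. The actual value is (4 + 2)^3 = 6^3 = 216, not 72.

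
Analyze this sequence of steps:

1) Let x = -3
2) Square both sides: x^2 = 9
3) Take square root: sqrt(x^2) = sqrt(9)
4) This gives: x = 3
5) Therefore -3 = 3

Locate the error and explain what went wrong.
Step 4: This gives: x = 3

Step 4 incorrectly states that sqrt(x^2) = x. The correct identity is sqrt(x^2) = |x|. Since x = -3 < 0, we have sqrt(x^2) = |-3| = 3, not x = -3.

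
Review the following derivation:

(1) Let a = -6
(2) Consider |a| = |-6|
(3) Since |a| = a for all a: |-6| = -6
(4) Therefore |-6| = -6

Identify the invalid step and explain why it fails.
Step 3: Since |a| = a for all a: |-6| = -6

Step 3 incorrectly states that |a| = a for all a. The correct definition is |a| = a when a >= 0, and |a| = -a when a < 0. Since -6 < 0, we have |-6| = -(-6) = 6, not -6.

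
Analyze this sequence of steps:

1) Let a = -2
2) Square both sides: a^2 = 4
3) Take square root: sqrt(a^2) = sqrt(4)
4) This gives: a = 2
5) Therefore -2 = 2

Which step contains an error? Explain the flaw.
Step 4: This gives: a = 2

Step 4 incorrectly states that sqrt(a^2) = a. The correct identity is sqrt(a^2) = |a|. Since a = -2 < 0, we have sqrt(a^2) = |-2| = 2, not a = -2.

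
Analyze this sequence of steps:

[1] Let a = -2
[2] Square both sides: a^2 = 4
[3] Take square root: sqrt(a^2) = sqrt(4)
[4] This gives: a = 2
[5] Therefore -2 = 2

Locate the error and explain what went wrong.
Step 4: This gives: a = 2

Step 4 incorrectly states that sqrt(a^2) = a. The correct identity is sqrt(a^2) = |a|. Since a = -2 < 0, we have sqrt(a^2) = |-2| = 2, not a = -2.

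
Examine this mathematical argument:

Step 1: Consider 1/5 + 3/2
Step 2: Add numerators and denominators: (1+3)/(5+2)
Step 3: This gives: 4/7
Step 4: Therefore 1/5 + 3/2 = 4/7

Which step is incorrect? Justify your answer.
Step 2: Add numerators and denominators: (1+3)/(5+2)

Step 2 incorrectly adds fractions by separately adding numerators and denominators. This is wrong. The correct method requires a common denominator: 1/5 + 3/2 = (1×2 + 3×5)/(5×2) = 17/10 = 17/10. The method used gives 4/7, which is different.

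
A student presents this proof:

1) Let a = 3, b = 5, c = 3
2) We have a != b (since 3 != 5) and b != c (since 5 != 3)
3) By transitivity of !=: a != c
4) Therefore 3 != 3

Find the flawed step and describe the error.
Step 3: By transitivity of !=: a != c

Step 3 incorrectly applies transitivity to the '!=' relation. Transitivity states: if a R b and b R c, then a R c. However, '!=' is not transitive. Counterexample: 3 != 5 and 5 != 3, but 3 = 3 (both equal 3). Transitivity holds for relations like <, <=, =, but not for !=.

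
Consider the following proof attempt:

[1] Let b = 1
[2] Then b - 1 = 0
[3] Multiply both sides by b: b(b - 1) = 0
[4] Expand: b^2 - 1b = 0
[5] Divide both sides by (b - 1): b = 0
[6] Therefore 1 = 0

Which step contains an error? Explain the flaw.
Step 5: Divide both sides by (b - 1): b = 0

Step 5 divides both sides by (b - 1). However, since b = 1, we have (b - 1) = 0. Division by zero is undefined, making this step invalid.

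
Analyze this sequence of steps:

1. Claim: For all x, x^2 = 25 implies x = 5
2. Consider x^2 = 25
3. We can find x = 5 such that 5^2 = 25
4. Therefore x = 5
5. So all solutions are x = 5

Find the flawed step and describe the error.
Step 4: Therefore x = 5

Step 4 incorrectly concludes that x = 5 is the only solution. The proof shows that x = 5 is A solution (existence), but does not show it is the ONLY solution (uniqueness). In fact, x = -5 is also a solution since (-5)^2 = 25. Finding one solution doesn't prove there are no others.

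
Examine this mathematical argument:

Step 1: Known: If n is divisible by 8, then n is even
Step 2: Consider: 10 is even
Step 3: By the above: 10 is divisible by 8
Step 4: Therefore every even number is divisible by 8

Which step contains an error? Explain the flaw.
Step 3: By the above: 10 is divisible by 8

Step 3 commits the fallacy of affirming the consequent. The known fact 'divisible by 8 → even' does NOT imply 'even → divisible by 8'. That would be the converse, which is false. For example, 10 is even but 10 ÷ 8 = 1.25, which is not an integer.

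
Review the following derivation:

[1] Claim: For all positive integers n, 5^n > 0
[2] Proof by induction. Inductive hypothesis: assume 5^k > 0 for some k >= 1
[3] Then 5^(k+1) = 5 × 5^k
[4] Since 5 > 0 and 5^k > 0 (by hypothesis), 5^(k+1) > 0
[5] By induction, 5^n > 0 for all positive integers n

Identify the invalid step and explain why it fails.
Step 5: By induction, 5^n > 0 for all positive integers n

Step 5 concludes the proof by induction, but no base case was ever established. A valid induction proof requires: (1) a base case proving 5^1 > 0, and (2) an inductive step showing IF 5^k > 0 THEN 5^(k+1) > 0. Steps 2-4 correctly establish the inductive step, but without the base case the conclusion in step 5 does not follow.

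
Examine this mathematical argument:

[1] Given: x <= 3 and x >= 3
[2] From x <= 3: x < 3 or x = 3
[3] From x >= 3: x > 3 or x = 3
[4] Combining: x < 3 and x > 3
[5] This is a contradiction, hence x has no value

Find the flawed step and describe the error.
Step 4: Combining: x < 3 and x > 3

Step 4 incorrectly combines the conditions. From x <= 3 and x >= 3, the intersection is x = 3. The error treats the 'or' cases as 'and' requirements. The correct conclusion is that x = 3 is the unique solution, not that no solution exists.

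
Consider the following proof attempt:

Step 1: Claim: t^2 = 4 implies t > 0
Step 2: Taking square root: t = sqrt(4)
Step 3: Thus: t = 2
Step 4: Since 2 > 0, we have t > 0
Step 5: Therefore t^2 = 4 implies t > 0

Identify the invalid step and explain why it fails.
Step 2: Taking square root: t = sqrt(4)

Step 2 takes the square root and assumes the positive root only. The equation t^2 = 4 actually has two solutions: t = 2 and t = -2. The proof silently assumes t > 0 without justification, then uses this assumption to conclude t > 0, which is circular. The counterexample t = -2 shows the claim is false.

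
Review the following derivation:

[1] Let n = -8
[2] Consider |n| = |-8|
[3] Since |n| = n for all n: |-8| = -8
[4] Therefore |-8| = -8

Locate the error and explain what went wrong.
Step 3: Since |n| = n for all n: |-8| = -8

Step 3 incorrectly states that |n| = n for all n. The correct definition is |n| = n when n >= 0, and |n| = -n when n < 0. Since -8 < 0, we have |-8| = -(-8) = 8, not -8.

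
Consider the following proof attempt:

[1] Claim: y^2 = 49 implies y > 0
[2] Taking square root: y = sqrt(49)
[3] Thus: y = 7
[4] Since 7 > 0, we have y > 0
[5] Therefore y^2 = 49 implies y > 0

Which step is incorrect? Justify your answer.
Step 2: Taking square root: y = sqrt(49)

Step 2 takes the square root and assumes the positive root only. The equation y^2 = 49 actually has two solutions: y = 7 and y = -7. The proof silently assumes y > 0 without justification, then uses this assumption to conclude y > 0, which is circular. The counterexample y = -7 shows the claim is false.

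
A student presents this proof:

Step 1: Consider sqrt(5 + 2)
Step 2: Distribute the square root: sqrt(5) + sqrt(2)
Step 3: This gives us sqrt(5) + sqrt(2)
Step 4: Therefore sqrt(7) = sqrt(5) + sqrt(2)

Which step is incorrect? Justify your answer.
Step 2: Distribute the square root: sqrt(5) + sqrt(2)

Step 2 incorrectly 'distributes' the square root over addition. The square root function does not distribute: sqrt(a + b) ≠ sqrt(a) + sqrt(b). In fact, sqrt(5 + 2) = sqrt(7) ≈ 2.6458, while sqrt(5) + sqrt(2) ≈ 3.6503.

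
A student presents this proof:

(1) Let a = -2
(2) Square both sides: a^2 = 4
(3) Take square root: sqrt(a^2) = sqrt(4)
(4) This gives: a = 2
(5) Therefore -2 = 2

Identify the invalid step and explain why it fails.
Step 4: This gives: a = 2

Step 4 incorrectly states that sqrt(a^2) = a. The correct identity is sqrt(a^2) = |a|. Since a = -2 < 0, we have sqrt(a^2) = |-2| = 2, not a = -2.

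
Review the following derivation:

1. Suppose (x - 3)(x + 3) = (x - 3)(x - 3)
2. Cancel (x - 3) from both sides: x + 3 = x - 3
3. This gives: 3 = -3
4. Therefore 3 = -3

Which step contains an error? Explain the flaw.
Step 2: Cancel (x - 3) from both sides: x + 3 = x - 3

Step 2 cancels (x - 3) from both sides. This is only valid if (x - 3) ≠ 0, i.e., x ≠ 3. When x = 3, both sides equal zero regardless of the other factors. The correct approach requires considering x = 3 as a separate case.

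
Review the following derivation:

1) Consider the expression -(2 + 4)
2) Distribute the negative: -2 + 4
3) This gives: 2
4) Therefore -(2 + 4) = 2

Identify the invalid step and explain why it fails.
Step 2: Distribute the negative: -2 + 4

Step 2 incorrectly distributes the negative sign. The correct distribution is -(2 + 4) = -2 - 4 = -6. The negative must be applied to both terms, not just the first. The error treats -(2 + 4) as -2 + 4, which equals 2 instead of -6.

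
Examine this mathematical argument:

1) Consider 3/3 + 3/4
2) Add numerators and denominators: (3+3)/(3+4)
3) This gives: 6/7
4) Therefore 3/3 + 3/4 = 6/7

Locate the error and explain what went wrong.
Step 2: Add numerators and denominators: (3+3)/(3+4)

Step 2 incorrectly adds fractions by separately adding numerators and denominators. This is wrong. The correct method requires a common denominator: 3/3 + 3/4 = (3×4 + 3×3)/(3×4) = 21/12 = 7/4. The method used gives 6/7, which is different.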